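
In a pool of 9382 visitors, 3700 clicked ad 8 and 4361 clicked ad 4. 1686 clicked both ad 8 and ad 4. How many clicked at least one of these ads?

Using inclusion–exclusion:
|at least one| = 3700 + 4361 − 1686 = 6375

6375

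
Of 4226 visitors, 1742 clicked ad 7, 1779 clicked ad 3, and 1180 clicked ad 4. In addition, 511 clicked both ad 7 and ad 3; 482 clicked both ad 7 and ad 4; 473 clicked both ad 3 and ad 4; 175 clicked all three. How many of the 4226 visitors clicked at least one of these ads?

3410

|union| = 1742 + 1779 + 1180 − 511 − 482 − 473 + 175 = 3410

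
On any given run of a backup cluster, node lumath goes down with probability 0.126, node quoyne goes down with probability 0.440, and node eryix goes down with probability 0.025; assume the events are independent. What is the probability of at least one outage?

0.522796

P(none) = (1 − 0.126) × (1 − 0.440) × (1 − 0.025) = 0.874 × 0.560 × 0.975 = 0.477204
P(at least one) = 1 − 0.477204 = 0.522796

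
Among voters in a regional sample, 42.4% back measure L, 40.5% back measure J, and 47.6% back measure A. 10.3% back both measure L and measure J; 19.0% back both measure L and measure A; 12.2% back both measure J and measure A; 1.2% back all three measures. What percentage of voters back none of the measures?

9.8%

P(union) = 42.4 + 40.5 + 47.6 − 10.3 − 19.0 − 12.2 + 1.2 = 90.2%
P(none) = 100% − 90.2% = 9.8%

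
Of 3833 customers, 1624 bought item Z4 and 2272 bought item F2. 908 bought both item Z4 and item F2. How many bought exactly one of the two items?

N(exactly one) = 1624 + 2272 − 2·908 = 2080

2080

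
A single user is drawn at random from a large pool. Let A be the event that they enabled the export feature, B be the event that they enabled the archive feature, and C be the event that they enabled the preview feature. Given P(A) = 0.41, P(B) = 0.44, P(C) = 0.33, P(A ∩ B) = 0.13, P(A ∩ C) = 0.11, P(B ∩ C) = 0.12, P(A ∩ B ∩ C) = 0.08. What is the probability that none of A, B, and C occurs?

0.10

Inclusion–exclusion gives
P(A ∪ B ∪ C) = 0.41 + 0.44 + 0.33 − 0.13 − 0.11 − 0.12 + 0.08 = 0.90
P(none) = 1 − 0.90 = 0.10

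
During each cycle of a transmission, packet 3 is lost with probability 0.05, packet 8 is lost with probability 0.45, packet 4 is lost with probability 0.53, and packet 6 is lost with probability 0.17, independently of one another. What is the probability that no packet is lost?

P(none) = (1 − 0.05) × (1 − 0.45) × (1 − 0.53) × (1 − 0.17) = 0.95 × 0.55 × 0.47 × 0.83 = 0.20382725

0.20382725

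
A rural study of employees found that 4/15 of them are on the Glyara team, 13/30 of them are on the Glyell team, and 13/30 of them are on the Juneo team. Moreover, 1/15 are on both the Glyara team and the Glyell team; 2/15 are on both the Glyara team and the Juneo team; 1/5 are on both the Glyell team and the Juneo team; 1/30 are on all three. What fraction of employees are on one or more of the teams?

By inclusion-exclusion,
P(union) = 4/15 + 13/30 + 13/30 − 1/15 − 2/15 − 1/5 + 1/30 = 23/30

23/30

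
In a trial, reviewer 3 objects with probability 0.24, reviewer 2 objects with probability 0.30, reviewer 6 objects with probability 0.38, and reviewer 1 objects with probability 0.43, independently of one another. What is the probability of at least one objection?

P(none) = (1 − 0.24) × (1 − 0.30) × (1 − 0.38) × (1 − 0.43) = 0.76 × 0.70 × 0.62 × 0.57 = 0.1880088
P(at least one) = 1 − 0.1880088 = 0.8119912

0.8119912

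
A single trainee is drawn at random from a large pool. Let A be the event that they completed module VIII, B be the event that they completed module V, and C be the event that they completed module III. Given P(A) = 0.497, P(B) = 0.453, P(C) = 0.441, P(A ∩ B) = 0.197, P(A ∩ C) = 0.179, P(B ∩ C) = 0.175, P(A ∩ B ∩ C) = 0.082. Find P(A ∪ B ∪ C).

0.922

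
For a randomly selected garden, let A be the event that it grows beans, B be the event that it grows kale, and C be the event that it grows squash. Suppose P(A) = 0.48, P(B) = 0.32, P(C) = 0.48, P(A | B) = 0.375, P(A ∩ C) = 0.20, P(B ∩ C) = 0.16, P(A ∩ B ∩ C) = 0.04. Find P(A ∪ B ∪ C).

P(A ∩ B) = P(B)·P(A|B) = 0.32 × 0.375 = 0.12
P(A ∪ B ∪ C) = 0.48 + 0.32 + 0.48 − 0.12 − 0.20 − 0.16 + 0.04 = 0.84

0.84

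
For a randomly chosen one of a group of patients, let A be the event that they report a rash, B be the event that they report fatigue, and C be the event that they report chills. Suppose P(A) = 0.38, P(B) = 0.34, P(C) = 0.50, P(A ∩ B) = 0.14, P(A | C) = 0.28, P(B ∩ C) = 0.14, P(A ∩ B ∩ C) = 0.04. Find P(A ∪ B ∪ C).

0.84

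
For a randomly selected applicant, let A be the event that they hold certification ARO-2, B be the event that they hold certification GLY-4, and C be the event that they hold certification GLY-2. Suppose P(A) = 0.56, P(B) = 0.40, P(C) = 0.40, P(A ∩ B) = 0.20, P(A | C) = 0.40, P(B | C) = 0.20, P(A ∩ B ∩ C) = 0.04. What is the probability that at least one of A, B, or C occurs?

P(A ∩ C) = P(C)·P(A|C) = 0.40 × 0.40 = 0.16
P(B ∩ C) = P(C)·P(B|C) = 0.40 × 0.20 = 0.08
By inclusion-exclusion,
P(A ∪ B ∪ C) = 0.56 + 0.40 + 0.40 − 0.20 − 0.16 − 0.08 + 0.04 = 0.96

0.96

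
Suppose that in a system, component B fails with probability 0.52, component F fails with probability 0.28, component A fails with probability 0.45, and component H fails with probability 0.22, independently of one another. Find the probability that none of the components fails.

P(none) = (1 − 0.52) × (1 − 0.28) × (1 − 0.45) × (1 − 0.22) = 0.48 × 0.72 × 0.55 × 0.78 = 0.1482624

0.1482624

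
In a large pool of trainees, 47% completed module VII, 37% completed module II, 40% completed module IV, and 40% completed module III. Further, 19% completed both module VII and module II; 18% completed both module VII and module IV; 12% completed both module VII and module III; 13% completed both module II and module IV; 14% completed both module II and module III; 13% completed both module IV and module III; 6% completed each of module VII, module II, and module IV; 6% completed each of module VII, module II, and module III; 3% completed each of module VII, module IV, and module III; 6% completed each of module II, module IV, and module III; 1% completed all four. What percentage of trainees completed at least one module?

95%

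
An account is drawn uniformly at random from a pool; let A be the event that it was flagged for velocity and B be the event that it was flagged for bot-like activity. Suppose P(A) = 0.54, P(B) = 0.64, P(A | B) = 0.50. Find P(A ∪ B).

0.86

P(A ∩ B) = P(B)·P(A|B) = 0.64 × 0.50 = 0.32
Using inclusion–exclusion:
P(A ∪ B) = 0.54 + 0.64 − 0.32 = 0.86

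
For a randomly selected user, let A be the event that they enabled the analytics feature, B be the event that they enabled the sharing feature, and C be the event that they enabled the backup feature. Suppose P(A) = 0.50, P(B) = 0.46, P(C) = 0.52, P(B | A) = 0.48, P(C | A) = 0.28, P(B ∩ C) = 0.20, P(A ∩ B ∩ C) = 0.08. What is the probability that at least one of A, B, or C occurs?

0.98

P(A ∩ B) = P(A)·P(B|A) = 0.50 × 0.48 = 0.24
P(A ∩ C) = P(A)·P(C|A) = 0.50 × 0.28 = 0.14
By inclusion–exclusion:
P(A ∪ B ∪ C) = 0.50 + 0.46 + 0.52 − 0.24 − 0.14 − 0.20 + 0.08 = 0.98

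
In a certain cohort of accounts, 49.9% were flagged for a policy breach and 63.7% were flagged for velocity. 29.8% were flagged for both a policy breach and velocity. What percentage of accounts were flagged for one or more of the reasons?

Using inclusion–exclusion:
P(at least one) = 49.9 + 63.7 − 29.8 = 83.8%

83.8%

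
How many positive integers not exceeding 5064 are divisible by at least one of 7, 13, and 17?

1293

Apply inclusion-exclusion:
floor(5064/7) + floor(5064/13) + floor(5064/17) − floor(5064/91) − floor(5064/119) − floor(5064/221) + floor(5064/1547) = 723 + 389 + 297 − 55 − 42 − 22 + 3 = 1293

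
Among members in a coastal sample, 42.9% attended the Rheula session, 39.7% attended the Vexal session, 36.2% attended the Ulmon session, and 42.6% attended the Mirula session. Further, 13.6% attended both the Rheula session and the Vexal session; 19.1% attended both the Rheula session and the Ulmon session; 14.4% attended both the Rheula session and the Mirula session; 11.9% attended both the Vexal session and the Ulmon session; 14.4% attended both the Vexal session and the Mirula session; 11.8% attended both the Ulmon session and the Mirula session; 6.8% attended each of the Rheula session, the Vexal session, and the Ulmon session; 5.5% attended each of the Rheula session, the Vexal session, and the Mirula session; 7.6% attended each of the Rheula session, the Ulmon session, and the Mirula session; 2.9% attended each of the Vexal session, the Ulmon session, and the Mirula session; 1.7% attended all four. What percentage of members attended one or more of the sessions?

97.3%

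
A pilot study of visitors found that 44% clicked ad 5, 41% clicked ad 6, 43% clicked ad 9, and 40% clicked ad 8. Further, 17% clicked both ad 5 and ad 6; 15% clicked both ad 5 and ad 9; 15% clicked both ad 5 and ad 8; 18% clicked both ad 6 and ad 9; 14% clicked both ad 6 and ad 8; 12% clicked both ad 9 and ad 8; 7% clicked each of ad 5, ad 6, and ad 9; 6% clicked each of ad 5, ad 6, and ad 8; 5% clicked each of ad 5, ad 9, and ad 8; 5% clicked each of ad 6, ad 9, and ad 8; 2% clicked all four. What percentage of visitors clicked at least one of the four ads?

98%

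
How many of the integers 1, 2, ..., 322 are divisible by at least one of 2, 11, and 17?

184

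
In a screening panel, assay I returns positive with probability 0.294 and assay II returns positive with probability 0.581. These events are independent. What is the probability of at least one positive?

0.704186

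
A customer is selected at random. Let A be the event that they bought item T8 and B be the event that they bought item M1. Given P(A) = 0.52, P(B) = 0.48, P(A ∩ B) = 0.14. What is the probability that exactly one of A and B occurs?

By inclusion–exclusion (exactly-one form):
P(exactly one) = 0.52 + 0.48 − 2·0.14 = 0.72

0.72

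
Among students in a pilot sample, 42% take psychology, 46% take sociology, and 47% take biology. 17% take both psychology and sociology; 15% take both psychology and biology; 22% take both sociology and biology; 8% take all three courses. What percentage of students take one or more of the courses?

89%

By inclusion-exclusion,
P(union) = 42 + 46 + 47 − 17 − 15 − 22 + 8 = 89%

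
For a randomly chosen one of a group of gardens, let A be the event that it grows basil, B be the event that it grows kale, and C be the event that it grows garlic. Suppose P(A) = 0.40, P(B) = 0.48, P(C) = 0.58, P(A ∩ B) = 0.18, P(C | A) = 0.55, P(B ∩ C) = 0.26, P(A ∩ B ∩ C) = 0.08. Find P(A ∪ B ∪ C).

P(A ∩ C) = P(A)·P(C|A) = 0.40 × 0.55 = 0.22
By inclusion-exclusion,
P(A ∪ B ∪ C) = 0.40 + 0.48 + 0.58 − 0.18 − 0.22 − 0.26 + 0.08 = 0.88

0.88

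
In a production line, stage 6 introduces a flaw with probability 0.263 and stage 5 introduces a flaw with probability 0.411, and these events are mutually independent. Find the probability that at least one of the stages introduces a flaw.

0.565907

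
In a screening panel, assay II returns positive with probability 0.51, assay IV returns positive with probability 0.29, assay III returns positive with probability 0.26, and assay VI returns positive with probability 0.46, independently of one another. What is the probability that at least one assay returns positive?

P(none) = (1 − 0.51) × (1 − 0.29) × (1 − 0.26) × (1 − 0.46) = 0.49 × 0.71 × 0.74 × 0.54 = 0.13902084
P(at least one) = 1 − 0.13902084 = 0.86097916

0.86097916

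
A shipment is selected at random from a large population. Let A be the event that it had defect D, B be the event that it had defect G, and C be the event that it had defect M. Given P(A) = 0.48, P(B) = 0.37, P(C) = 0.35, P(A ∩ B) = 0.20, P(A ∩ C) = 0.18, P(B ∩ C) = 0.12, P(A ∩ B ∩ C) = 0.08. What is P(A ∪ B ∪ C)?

0.78

By inclusion-exclusion,
P(A ∪ B ∪ C) = 0.48 + 0.37 + 0.35 − 0.20 − 0.18 − 0.12 + 0.08 = 0.78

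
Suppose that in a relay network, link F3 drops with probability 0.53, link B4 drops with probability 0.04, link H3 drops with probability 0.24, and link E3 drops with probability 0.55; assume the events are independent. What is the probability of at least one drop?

Independence gives P(none) = ∏(1 − pᵢ).
P(none) = (1 − 0.53) × (1 − 0.04) × (1 − 0.24) × (1 − 0.55) = 0.47 × 0.96 × 0.76 × 0.45 = 0.1543104
P(at least one) = 1 − 0.1543104 = 0.8456896

0.8456896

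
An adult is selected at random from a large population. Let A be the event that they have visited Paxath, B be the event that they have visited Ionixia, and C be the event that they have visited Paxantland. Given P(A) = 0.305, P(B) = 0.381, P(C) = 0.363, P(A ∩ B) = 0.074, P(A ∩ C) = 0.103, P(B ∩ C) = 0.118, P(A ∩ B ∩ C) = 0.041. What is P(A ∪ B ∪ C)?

By inclusion–exclusion:
P(A ∪ B ∪ C) = 0.305 + 0.381 + 0.363 − 0.074 − 0.103 − 0.118 + 0.041 = 0.795

0.795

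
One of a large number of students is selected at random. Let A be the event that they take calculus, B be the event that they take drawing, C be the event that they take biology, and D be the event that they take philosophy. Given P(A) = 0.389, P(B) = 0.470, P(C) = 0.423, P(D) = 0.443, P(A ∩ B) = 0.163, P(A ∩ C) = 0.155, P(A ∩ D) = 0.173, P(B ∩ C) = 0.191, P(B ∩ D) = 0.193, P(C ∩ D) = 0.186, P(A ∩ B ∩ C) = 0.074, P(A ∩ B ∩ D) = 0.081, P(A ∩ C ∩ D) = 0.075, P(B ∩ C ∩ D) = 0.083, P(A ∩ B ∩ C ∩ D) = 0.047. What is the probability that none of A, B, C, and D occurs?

Using inclusion–exclusion:
P(A ∪ B ∪ C ∪ D) = 0.389 + 0.470 + 0.423 + 0.443 − 0.163 − 0.155 − 0.173 − 0.191 − 0.193 − 0.186 + 0.074 + 0.081 + 0.075 + 0.083 − 0.047 = 0.930
P(none) = 1 − 0.930 = 0.070

0.070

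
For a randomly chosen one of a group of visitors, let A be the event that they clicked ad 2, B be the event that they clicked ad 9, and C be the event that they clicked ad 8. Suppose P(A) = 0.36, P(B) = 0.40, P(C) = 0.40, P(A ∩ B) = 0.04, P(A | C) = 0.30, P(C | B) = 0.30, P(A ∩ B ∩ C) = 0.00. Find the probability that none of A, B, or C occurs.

0.12

P(A ∩ C) = P(C)·P(A|C) = 0.40 × 0.30 = 0.12
P(B ∩ C) = P(B)·P(C|B) = 0.40 × 0.30 = 0.12
P(A ∪ B ∪ C) = 0.36 + 0.40 + 0.40 − 0.04 − 0.12 − 0.12 + 0.00 = 0.88
P(none) = 1 − 0.88 = 0.12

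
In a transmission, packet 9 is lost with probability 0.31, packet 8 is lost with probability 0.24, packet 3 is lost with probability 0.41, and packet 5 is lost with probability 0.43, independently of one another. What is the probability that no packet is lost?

0.17635572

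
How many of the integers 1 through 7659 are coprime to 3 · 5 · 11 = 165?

floor(7659/3) + floor(7659/5) + floor(7659/11) − floor(7659/15) − floor(7659/33) − floor(7659/55) + floor(7659/165) = 2553 + 1531 + 696 − 510 − 232 − 139 + 46 = 3945
7659 − 3945 = 3714

3714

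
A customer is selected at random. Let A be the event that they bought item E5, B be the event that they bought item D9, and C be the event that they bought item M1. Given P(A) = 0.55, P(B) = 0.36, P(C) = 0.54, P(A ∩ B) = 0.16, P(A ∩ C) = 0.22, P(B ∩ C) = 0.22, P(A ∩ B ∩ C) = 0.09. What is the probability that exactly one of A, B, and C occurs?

0.52

P(exactly one) = 0.55 + 0.36 + 0.54 − 2·0.16 − 2·0.22 − 2·0.22 + 3·0.09 = 0.52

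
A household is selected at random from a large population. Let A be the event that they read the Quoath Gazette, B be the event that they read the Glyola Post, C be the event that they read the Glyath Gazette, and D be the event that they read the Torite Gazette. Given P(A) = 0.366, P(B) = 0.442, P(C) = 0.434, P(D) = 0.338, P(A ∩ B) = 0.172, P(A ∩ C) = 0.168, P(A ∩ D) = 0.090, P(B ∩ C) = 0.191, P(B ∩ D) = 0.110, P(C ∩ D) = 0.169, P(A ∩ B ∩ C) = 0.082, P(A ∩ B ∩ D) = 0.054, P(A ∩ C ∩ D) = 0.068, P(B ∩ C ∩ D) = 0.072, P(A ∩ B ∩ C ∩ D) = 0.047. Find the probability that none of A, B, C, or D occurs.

Inclusion–exclusion gives
P(A ∪ B ∪ C ∪ D) = 0.366 + 0.442 + 0.434 + 0.338 − 0.172 − 0.168 − 0.090 − 0.191 − 0.110 − 0.169 + 0.082 + 0.054 + 0.068 + 0.072 − 0.047 = 0.909
P(none) = 1 − 0.909 = 0.091

0.091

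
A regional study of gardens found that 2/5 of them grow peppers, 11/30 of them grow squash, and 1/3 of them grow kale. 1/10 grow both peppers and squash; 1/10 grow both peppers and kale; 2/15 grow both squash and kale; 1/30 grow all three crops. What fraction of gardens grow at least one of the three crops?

4/5

P(≥1) = 2/5 + 11/30 + 1/3 − 1/10 − 1/10 − 2/15 + 1/30 = 4/5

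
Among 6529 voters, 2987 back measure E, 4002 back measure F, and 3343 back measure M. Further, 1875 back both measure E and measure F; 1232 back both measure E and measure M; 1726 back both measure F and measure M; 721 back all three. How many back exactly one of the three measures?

By inclusion–exclusion (exactly-one form):
N(exactly one) = 2987 + 4002 + 3343 − 2·1875 − 2·1232 − 2·1726 + 3·721 = 2829

2829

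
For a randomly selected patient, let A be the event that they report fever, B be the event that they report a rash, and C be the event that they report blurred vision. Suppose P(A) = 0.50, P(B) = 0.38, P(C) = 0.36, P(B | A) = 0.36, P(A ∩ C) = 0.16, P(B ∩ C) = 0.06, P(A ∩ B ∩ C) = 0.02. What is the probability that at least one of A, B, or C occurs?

P(A ∩ B) = P(A)·P(B|A) = 0.50 × 0.36 = 0.18
Apply inclusion-exclusion:
P(A ∪ B ∪ C) = 0.50 + 0.38 + 0.36 − 0.18 − 0.16 − 0.06 + 0.02 = 0.86

0.86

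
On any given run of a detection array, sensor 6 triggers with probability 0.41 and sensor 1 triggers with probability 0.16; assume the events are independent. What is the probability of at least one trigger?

Independence gives P(none) = ∏(1 − pᵢ).
P(none) = (1 − 0.41) × (1 − 0.16) = 0.59 × 0.84 = 0.4956
P(at least one) = 1 − 0.4956 = 0.5044

0.5044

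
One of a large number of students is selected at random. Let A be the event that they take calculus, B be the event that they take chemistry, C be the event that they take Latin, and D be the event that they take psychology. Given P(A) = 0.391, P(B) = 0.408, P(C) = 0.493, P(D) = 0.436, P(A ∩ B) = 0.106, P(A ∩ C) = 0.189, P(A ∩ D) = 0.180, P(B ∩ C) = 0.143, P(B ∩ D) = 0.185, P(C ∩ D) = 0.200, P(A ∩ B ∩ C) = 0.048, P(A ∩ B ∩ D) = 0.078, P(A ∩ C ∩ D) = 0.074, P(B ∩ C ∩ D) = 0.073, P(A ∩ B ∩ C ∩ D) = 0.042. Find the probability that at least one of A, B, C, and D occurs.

Using inclusion–exclusion:
P(A ∪ B ∪ C ∪ D) = 0.391 + 0.408 + 0.493 + 0.436 − 0.106 − 0.189 − 0.180 − 0.143 − 0.185 − 0.200 + 0.048 + 0.078 + 0.074 + 0.073 − 0.042 = 0.956

0.956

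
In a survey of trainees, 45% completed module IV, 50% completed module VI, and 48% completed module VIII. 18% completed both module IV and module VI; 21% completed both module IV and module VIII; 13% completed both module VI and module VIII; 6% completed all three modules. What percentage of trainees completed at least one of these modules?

P(at least one) = 45 + 50 + 48 − 18 − 21 − 13 + 6 = 97%

97%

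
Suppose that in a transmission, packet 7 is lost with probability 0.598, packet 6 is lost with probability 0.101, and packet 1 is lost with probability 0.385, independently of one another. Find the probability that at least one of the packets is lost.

P(none) = (1 − 0.598) × (1 − 0.101) × (1 − 0.385) = 0.402 × 0.899 × 0.615 = 0.22225977
P(at least one) = 1 − 0.22225977 = 0.77774023

0.77774023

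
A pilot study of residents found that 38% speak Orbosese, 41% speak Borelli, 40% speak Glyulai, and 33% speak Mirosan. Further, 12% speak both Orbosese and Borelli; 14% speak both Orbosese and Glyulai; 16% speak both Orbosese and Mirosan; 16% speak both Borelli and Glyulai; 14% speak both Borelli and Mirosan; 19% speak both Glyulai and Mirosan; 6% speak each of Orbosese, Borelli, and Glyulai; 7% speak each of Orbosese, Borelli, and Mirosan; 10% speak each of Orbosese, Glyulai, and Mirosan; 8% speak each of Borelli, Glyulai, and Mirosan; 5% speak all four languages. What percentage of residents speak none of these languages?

13%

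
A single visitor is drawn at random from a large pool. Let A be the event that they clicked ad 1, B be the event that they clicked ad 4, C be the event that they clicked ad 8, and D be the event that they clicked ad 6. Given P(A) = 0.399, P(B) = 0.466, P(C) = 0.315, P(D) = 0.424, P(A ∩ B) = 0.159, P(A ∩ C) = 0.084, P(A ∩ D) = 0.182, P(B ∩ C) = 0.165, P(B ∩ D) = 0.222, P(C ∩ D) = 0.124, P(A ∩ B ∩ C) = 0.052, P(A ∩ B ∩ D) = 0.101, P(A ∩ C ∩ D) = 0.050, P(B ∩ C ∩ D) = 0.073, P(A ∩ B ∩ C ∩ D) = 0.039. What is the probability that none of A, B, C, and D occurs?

0.095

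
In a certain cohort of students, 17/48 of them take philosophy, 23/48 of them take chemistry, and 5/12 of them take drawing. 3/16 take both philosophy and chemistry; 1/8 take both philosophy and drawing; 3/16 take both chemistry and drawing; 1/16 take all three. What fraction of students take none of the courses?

Apply inclusion-exclusion:
P(≥1) = 17/48 + 23/48 + 5/12 − 3/16 − 1/8 − 3/16 + 1/16 = 13/16
P(none) = 1 − 13/16 = 3/16

3/16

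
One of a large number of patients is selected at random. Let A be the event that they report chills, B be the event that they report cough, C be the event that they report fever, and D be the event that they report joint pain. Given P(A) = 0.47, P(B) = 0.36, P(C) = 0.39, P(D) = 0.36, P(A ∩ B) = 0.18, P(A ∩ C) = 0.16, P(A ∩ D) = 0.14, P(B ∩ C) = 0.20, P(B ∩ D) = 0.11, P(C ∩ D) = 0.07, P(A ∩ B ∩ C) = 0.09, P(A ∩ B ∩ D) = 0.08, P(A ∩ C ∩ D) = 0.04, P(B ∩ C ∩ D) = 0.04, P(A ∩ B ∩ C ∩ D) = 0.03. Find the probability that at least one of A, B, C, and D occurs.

P(A ∪ B ∪ C ∪ D) = 0.47 + 0.36 + 0.39 + 0.36 − 0.18 − 0.16 − 0.14 − 0.20 − 0.11 − 0.07 + 0.09 + 0.08 + 0.04 + 0.04 − 0.03 = 0.94

0.94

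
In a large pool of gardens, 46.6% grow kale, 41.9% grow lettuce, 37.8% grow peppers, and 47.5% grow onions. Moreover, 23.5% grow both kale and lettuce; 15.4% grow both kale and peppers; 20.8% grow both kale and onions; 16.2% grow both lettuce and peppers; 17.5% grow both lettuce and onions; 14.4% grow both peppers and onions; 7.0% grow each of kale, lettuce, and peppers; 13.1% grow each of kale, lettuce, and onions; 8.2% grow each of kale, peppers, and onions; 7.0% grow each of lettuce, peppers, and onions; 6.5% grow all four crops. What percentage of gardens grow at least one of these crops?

By inclusion-exclusion,
P(union) = 46.6 + 41.9 + 37.8 + 47.5 − 23.5 − 15.4 − 20.8 − 16.2 − 17.5 − 14.4 + 7.0 + 13.1 + 8.2 + 7.0 − 6.5 = 94.8%

94.8%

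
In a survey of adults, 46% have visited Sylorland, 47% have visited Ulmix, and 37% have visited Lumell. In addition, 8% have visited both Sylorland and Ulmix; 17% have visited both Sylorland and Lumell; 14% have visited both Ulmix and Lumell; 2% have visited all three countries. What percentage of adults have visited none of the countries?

By inclusion–exclusion:
P(≥1) = 46 + 47 + 37 − 8 − 17 − 14 + 2 = 93%
P(none) = 100% − 93% = 7%

7%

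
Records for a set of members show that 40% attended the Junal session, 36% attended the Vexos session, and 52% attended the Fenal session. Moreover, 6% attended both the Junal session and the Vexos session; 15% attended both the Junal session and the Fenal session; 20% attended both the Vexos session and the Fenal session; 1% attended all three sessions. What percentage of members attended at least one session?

Apply inclusion-exclusion:
P(union) = 40 + 36 + 52 − 6 − 15 − 20 + 1 = 88%

88%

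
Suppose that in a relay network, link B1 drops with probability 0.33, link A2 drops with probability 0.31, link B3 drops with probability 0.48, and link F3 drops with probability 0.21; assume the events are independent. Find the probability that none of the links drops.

0.18991284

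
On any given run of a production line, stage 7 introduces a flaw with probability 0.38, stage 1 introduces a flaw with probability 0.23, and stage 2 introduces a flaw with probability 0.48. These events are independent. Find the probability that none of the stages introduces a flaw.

0.248248

Since the events are independent, P(none) is the product of the individual non-occurrence probabilities.
P(none) = (1 − 0.38) × (1 − 0.23) × (1 − 0.48) = 0.62 × 0.77 × 0.52 = 0.248248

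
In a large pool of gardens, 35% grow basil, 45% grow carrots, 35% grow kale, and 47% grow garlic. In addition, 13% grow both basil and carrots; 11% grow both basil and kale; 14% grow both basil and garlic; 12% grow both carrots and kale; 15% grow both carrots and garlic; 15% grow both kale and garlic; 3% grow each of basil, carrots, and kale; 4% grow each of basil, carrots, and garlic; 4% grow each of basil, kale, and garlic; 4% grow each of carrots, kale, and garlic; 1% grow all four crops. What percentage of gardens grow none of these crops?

By inclusion-exclusion,
P(≥1) = 35 + 45 + 35 + 47 − 13 − 11 − 14 − 12 − 15 − 15 + 3 + 4 + 4 + 4 − 1 = 96%
P(none) = 100% − 96% = 4%

4%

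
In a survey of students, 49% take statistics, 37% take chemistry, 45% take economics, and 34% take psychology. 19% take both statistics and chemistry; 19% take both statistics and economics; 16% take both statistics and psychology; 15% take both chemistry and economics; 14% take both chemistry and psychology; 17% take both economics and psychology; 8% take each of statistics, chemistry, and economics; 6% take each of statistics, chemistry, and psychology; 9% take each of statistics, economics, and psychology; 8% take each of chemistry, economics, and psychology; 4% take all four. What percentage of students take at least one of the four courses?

Inclusion–exclusion gives
P(at least one) = 49 + 37 + 45 + 34 − 19 − 19 − 16 − 15 − 14 − 17 + 8 + 6 + 9 + 8 − 4 = 92%

92%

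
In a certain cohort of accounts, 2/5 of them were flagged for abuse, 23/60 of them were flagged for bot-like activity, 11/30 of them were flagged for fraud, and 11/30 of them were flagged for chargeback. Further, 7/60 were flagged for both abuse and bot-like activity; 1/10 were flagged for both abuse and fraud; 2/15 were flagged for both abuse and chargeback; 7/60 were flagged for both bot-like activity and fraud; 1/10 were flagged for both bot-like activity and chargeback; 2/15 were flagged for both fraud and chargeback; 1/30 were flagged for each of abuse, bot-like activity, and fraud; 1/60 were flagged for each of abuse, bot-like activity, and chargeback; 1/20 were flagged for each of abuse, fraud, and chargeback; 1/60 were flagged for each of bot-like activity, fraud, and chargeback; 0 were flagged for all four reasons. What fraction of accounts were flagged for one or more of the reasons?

14/15

Using inclusion–exclusion:
P(at least one) = 2/5 + 23/60 + 11/30 + 11/30 − 7/60 − 1/10 − 2/15 − 7/60 − 1/10 − 2/15 + 1/30 + 1/60 + 1/20 + 1/60 − 0 = 14/15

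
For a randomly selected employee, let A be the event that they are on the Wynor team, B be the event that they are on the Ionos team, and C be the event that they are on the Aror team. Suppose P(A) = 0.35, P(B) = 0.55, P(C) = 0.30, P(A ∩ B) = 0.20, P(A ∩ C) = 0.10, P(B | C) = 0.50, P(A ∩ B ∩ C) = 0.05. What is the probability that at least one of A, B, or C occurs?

P(B ∩ C) = P(C)·P(B|C) = 0.30 × 0.50 = 0.15
Using inclusion–exclusion:
P(A ∪ B ∪ C) = 0.35 + 0.55 + 0.30 − 0.20 − 0.10 − 0.15 + 0.05 = 0.80

0.80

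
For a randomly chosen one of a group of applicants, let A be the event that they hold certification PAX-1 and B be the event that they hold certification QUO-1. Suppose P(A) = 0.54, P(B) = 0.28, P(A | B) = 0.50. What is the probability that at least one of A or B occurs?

P(A ∩ B) = P(B)·P(A|B) = 0.28 × 0.50 = 0.14
By inclusion-exclusion,
P(A ∪ B) = 0.54 + 0.28 − 0.14 = 0.68

0.68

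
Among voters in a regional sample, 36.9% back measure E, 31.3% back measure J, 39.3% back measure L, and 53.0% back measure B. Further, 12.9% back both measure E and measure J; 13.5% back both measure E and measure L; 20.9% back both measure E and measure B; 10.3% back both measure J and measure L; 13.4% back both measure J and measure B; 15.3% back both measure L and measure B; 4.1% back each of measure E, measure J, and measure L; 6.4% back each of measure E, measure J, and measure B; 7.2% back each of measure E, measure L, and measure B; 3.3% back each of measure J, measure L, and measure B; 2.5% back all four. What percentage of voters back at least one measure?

By inclusion–exclusion:
P(≥1) = 36.9 + 31.3 + 39.3 + 53.0 − 12.9 − 13.5 − 20.9 − 10.3 − 13.4 − 15.3 + 4.1 + 6.4 + 7.2 + 3.3 − 2.5 = 92.7%

92.7%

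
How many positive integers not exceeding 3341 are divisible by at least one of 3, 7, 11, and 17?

1706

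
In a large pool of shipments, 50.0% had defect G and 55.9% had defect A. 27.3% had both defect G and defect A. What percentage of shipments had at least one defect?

P(≥1) = 50.0 + 55.9 − 27.3 = 78.6%

78.6%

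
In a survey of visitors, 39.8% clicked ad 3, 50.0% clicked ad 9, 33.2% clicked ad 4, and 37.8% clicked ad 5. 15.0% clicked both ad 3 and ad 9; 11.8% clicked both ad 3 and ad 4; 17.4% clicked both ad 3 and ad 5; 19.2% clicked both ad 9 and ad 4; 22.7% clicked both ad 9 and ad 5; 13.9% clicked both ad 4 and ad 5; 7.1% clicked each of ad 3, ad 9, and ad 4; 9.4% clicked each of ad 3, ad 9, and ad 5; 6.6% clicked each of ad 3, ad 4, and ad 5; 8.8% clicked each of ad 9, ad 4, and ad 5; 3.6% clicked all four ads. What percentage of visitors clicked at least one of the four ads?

89.1%

Using inclusion–exclusion:
P(union) = 39.8 + 50.0 + 33.2 + 37.8 − 15.0 − 11.8 − 17.4 − 19.2 − 22.7 − 13.9 + 7.1 + 9.4 + 6.6 + 8.8 − 3.6 = 89.1%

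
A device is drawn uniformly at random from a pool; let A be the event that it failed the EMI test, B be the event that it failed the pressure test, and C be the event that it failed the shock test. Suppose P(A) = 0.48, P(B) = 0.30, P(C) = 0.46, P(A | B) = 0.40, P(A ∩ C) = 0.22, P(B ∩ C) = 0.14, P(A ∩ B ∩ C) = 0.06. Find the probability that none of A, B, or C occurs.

0.18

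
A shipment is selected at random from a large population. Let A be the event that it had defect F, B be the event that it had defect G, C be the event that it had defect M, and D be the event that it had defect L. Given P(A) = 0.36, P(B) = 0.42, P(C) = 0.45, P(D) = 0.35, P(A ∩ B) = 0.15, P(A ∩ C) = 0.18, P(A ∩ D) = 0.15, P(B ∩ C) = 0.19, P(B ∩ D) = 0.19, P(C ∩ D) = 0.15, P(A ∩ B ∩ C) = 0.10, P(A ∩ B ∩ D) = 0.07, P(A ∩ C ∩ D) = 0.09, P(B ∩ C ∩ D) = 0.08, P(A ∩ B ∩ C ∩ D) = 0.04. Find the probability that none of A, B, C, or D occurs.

Using inclusion–exclusion:
P(A ∪ B ∪ C ∪ D) = 0.36 + 0.42 + 0.45 + 0.35 − 0.15 − 0.18 − 0.15 − 0.19 − 0.19 − 0.15 + 0.10 + 0.07 + 0.09 + 0.08 − 0.04 = 0.87
P(none) = 1 − 0.87 = 0.13

0.13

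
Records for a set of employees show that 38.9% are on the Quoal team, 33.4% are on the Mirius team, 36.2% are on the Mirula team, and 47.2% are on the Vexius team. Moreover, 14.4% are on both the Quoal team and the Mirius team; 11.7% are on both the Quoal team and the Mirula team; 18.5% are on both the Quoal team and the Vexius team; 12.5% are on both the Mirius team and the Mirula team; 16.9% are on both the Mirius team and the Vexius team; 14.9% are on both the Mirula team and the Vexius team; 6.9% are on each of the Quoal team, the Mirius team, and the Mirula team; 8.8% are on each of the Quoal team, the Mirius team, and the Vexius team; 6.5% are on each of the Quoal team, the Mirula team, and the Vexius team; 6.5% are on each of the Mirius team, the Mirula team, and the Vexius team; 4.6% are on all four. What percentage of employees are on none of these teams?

9.1%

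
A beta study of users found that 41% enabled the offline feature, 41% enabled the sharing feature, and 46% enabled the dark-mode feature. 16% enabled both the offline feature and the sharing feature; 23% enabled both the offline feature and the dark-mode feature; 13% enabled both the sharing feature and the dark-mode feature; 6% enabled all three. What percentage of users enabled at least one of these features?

Using inclusion–exclusion:
P(at least one) = 41 + 41 + 46 − 16 − 23 − 13 + 6 = 82%

82%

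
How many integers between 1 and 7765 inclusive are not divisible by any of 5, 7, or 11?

1553 + 1109 + 705 − 221 − 141 − 100 + 20 = 2925
7765 − 2925 = 4840

4840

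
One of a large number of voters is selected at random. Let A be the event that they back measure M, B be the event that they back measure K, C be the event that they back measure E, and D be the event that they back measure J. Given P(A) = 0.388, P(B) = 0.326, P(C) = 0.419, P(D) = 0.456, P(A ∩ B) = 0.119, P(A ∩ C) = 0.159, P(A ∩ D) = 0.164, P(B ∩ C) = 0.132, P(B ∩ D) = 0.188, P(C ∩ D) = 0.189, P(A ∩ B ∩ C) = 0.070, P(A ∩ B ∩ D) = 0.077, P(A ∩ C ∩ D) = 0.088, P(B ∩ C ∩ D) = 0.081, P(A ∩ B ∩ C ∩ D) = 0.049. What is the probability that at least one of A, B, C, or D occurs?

P(A ∪ B ∪ C ∪ D) = 0.388 + 0.326 + 0.419 + 0.456 − 0.119 − 0.159 − 0.164 − 0.132 − 0.188 − 0.189 + 0.070 + 0.077 + 0.088 + 0.081 − 0.049 = 0.905

0.905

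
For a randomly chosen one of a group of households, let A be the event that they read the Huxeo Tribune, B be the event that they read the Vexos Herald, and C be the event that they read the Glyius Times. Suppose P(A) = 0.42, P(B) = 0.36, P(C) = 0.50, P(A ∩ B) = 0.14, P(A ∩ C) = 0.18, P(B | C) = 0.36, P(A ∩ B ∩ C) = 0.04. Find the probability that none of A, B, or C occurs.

0.18

P(B ∩ C) = P(C)·P(B|C) = 0.50 × 0.36 = 0.18
P(A ∪ B ∪ C) = 0.42 + 0.36 + 0.50 − 0.14 − 0.18 − 0.18 + 0.04 = 0.82
P(none) = 1 − 0.82 = 0.18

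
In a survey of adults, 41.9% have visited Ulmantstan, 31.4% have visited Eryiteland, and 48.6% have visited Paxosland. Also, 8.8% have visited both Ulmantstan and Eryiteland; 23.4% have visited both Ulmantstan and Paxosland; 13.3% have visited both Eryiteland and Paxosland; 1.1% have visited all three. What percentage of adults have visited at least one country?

77.5%

Apply inclusion-exclusion:
P(at least one) = 41.9 + 31.4 + 48.6 − 8.8 − 23.4 − 13.3 + 1.1 = 77.5%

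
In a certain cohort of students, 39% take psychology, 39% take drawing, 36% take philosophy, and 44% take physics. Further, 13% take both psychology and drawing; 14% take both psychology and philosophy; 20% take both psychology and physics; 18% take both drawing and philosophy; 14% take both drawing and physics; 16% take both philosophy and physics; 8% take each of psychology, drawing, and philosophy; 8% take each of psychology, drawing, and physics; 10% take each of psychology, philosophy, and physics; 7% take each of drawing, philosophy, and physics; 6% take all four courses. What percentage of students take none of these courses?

P(≥1) = 39 + 39 + 36 + 44 − 13 − 14 − 20 − 18 − 14 − 16 + 8 + 8 + 10 + 7 − 6 = 90%
P(none) = 100% − 90% = 10%

10%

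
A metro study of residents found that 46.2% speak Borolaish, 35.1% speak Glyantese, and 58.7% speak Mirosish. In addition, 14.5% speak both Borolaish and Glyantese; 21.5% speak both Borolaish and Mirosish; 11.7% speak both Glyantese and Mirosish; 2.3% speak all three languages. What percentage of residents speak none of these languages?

5.4%

P(union) = 46.2 + 35.1 + 58.7 − 14.5 − 21.5 − 11.7 + 2.3 = 94.6%
P(none) = 100% − 94.6% = 5.4%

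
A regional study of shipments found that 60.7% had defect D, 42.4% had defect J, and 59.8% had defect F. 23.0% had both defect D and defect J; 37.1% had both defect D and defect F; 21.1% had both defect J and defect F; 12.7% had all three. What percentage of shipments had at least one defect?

Apply inclusion-exclusion:
P(at least one) = 60.7 + 42.4 + 59.8 − 23.0 − 37.1 − 21.1 + 12.7 = 94.4%

94.4%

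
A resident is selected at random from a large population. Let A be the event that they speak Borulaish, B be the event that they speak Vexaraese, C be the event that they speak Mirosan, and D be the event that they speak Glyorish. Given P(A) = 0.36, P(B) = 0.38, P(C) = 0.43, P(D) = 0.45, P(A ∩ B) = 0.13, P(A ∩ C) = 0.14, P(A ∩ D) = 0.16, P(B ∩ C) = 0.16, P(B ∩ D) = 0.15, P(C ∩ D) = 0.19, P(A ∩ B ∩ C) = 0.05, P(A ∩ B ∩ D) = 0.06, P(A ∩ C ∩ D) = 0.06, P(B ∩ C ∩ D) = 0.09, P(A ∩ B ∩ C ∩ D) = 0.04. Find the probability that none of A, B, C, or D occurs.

0.09

P(A ∪ B ∪ C ∪ D) = 0.36 + 0.38 + 0.43 + 0.45 − 0.13 − 0.14 − 0.16 − 0.16 − 0.15 − 0.19 + 0.05 + 0.06 + 0.06 + 0.09 − 0.04 = 0.91
P(none) = 1 − 0.91 = 0.09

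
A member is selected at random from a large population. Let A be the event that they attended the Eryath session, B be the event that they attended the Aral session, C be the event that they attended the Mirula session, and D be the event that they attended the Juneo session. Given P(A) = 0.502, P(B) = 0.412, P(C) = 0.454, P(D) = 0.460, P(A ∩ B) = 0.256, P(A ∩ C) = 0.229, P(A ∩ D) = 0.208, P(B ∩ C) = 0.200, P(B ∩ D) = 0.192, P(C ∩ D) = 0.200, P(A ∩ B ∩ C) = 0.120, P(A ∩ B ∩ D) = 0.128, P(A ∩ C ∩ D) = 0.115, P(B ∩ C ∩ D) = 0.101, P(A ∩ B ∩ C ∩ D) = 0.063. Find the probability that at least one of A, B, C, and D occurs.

P(A ∪ B ∪ C ∪ D) = 0.502 + 0.412 + 0.454 + 0.460 − 0.256 − 0.229 − 0.208 − 0.200 − 0.192 − 0.200 + 0.120 + 0.128 + 0.115 + 0.101 − 0.063 = 0.944

0.944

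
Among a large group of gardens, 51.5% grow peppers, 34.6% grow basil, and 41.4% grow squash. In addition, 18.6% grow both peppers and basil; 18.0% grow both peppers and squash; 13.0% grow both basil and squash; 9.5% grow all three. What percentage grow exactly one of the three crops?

56.8%

Using the inclusion–exclusion count for exactly one event:
P(exactly one) = 51.5 + 34.6 + 41.4 − 2·18.6 − 2·18.0 − 2·13.0 + 3·9.5 = 56.8%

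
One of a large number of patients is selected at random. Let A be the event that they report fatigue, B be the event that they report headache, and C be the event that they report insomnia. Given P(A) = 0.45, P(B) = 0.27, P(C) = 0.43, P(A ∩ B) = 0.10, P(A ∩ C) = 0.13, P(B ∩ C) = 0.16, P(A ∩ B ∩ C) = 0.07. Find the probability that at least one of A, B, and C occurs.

0.83

By inclusion-exclusion,
P(A ∪ B ∪ C) = 0.45 + 0.27 + 0.43 − 0.10 − 0.13 − 0.16 + 0.07 = 0.83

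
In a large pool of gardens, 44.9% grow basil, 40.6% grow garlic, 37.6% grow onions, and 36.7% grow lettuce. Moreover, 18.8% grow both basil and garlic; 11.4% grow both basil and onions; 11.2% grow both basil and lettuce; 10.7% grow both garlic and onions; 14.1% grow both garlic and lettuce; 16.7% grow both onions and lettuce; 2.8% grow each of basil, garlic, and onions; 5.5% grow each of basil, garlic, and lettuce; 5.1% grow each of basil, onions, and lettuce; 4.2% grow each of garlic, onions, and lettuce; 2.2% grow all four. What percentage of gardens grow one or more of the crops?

92.3%

Apply inclusion-exclusion:
P(union) = 44.9 + 40.6 + 37.6 + 36.7 − 18.8 − 11.4 − 11.2 − 10.7 − 14.1 − 16.7 + 2.8 + 5.5 + 5.1 + 4.2 − 2.2 = 92.3%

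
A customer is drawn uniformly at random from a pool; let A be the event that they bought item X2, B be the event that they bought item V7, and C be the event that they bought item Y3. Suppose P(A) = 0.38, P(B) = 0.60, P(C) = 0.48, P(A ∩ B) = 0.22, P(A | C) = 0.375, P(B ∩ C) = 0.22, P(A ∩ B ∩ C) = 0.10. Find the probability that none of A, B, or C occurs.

0.06

P(A ∩ C) = P(C)·P(A|C) = 0.48 × 0.375 = 0.18
By inclusion-exclusion,
P(A ∪ B ∪ C) = 0.38 + 0.60 + 0.48 − 0.22 − 0.18 − 0.22 + 0.10 = 0.94
P(none) = 1 − 0.94 = 0.06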